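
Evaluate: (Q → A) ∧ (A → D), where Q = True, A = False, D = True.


Q = True, A = False, D = True
Step 1: Q → A is false only when Q=True and A=False. Result: False
Step 2: A → D is false only when A=True and D=False. Result: True
Step 3: False ∧ True = False

False


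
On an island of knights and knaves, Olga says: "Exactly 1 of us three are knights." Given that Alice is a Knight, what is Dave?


Olga claims exactly 1 knights among Olga, Alice, Dave.
Given: Alice is a Knight.

Case 1: Olga is a Knight (tells truth)
  Then exactly 1 of the three are knights.
  Counting Olga, Alice: 2 knight(s) so far. Need -1 more → impossible.
Case 2: Olga is a Knave (lies)
  Then the count is NOT 1.
  If Dave = Knave, count = 1 = 1 → claim would be true, contradicts lie.
  If Dave = Knight, count = 2 ≠ 1 → lie confirmed ✓

Dave is a Knight.

Knight


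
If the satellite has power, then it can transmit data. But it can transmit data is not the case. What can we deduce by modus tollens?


Modus tollens: P → Q, ¬Q ⊢ ¬P
P: the satellite has power
Q: it can transmit data
We have P → Q and Q is false.
By modus tollens, P must be false.

It is not the case that the satellite has power


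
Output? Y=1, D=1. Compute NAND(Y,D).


Y AND D = 1
NOT(1) = 0

0


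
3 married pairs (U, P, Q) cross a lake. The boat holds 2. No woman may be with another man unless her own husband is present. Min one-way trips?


Label couples U, P, Q (H = husband, W = wife).
Counting alone: 6 people, the boat carries 2 and someone must bring it back, so each round trip nets at most +1 on the far side until the last crossing → at least 9 trips. The jealousy constraint makes 9 impossible; the shortest valid schedule has 11:
1. WU+WP →  (far: WU,WP; near: HU,HP,HQ,WQ)
2. WU ←       (far: WP; near: HU,HP,HQ,WU,WQ)
3. WU+WQ →  (far: WU,WP,WQ; near: HU,HP,HQ)
4. WU ←       (far: WP,WQ; near: HU,HP,HQ,WU)
5. HP+HQ →  (far: HP,WP,HQ,WQ; near: HU,WU)
6. HP+WP ←  (far: HQ,WQ; near: HU,WU,HP,WP)
7. HU+HP →  (far: HU,HP,HQ,WQ; near: WU,WP)
8. WQ ←       (far: HU,HP,HQ; near: WU,WP,WQ)
9. WU+WP →  (far: HU,WU,HP,WP,HQ; near: WQ)
10. HQ ←      (far: HU,WU,HP,WP; near: HQ,WQ)
11. HQ+WQ → (far: all six; near: empty)
In every state each wife is either with her husband or with no other man.
Minimum trips = 11

11


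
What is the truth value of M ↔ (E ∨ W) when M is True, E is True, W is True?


M = True, E = True, W = True
Step 1: E ∨ W = True OR True = True
Step 2: M ↔ (True): true when both sides have same truth value.
Result: True ↔ True = True

True


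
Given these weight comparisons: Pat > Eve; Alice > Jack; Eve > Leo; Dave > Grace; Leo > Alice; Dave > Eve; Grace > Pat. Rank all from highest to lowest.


Constraints: Pat > Eve; Alice > Jack; Eve > Leo; Dave > Grace; Leo > Alice; Dave > Eve; Grace > Pat
Method: at each step, the next-highest is the one remaining person who never appears on the smaller side of a constraint between remaining people.
  Step 1: remaining {Leo, Eve, Alice, Pat, Dave, Grace, Jack}; on the smaller side: {Leo, Eve, Alice, Pat, Grace, Jack} → Dave is next (Dave > Grace; Dave > Eve).
  Step 2: remaining {Leo, Eve, Alice, Pat, Grace, Jack}; on the smaller side: {Leo, Eve, Alice, Pat, Jack} → Grace is next (Grace > Pat).
  Step 3: remaining {Leo, Eve, Alice, Pat, Jack}; on the smaller side: {Leo, Eve, Alice, Jack} → Pat is next (Pat > Eve).
  Step 4: remaining {Leo, Eve, Alice, Jack}; on the smaller side: {Leo, Alice, Jack} → Eve is next (Eve > Leo).
  Step 5: remaining {Leo, Alice, Jack}; on the smaller side: {Alice, Jack} → Leo is next (Leo > Alice).
  Step 6: remaining {Alice, Jack}; on the smaller side: {Jack} → Alice is next (Alice > Jack).
  Step 7: only Jack remains → lowest.
Final ranking (highest to lowest):

Dave > Grace > Pat > Eve > Leo > Alice > Jack


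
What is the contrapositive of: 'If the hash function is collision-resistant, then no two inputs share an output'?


Original: If the hash function is collision-resistant, then no two inputs share an output
Contrapositive: If ¬Q, then ¬P
Negate Q: not (no two inputs share an output)
Negate P: not (the hash function is collision-resistant)

If not (no two inputs share an output), then not (the hash function is collision-resistant).


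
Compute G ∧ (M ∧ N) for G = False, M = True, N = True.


G = False, M = True, N = True
Step 1: M ∧ N = True AND True = True
Step 2: G ∧ True = False AND True = False
AND is true only when ALL operands are true.

False


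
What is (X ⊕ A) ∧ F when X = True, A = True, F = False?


X = True, A = True, F = False
Step 1: X ⊕ A = True XOR True = False
Step 2: False ∧ F = False AND False = False
XOR true when exactly one of X,A is true; then AND with F.

False


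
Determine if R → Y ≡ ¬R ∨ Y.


Expression 1: R → Y
Expression 2: ¬R ∨ Y
Truth table (R Y | Expr1 Expr2):
  T T |   T     T
  T F |   F     F
  F T |   T     T
  F F |   T     T
All 4 rows agree, so the expressions are logically equivalent.

Yes


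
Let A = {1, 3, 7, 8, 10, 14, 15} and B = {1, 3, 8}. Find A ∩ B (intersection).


A = {1, 3, 7, 8, 10, 14, 15}
B = {1, 3, 8}
Operation: intersection
Elements in both: 1, 3, 8

{1, 3, 8}


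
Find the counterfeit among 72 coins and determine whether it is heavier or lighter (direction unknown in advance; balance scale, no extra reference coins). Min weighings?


Let n = 72. 144 possibilities (n coins × lighter/heavier); each weighing has 3 outcomes.
Bound for k weighings: say the first weighing puts j coins on each pan. If it tips, the 2j weighed coins remain suspects (each with a known direction) and k-1 weighings give 3^(k-1) outcomes; 3^(k-1) is odd, so 2j ≤ 3^(k-1) - 1. If it balances, the n - 2j unweighed coins remain with direction unknown: 2(n - 2j) ≤ 3^(k-1) - 1 by the same parity argument. Adding, n ≤ (3^(k-1) - 1) + (3^(k-1) - 1)/2 = (3^k - 3)/2, and the classical three-group strategy achieves this (3 coins in 2 weighings, 12 in 3, 39 in 4, 120 in 5).
So we need the smallest k with (3^k - 3)/2 ≥ 72.
k = 4: (3^4 - 3)/2 = 39 < 72 ✗
k = 5: (3^5 - 3)/2 = 120 ≥ 72 ✓

5


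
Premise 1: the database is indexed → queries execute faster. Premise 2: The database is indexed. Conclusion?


Modus ponens: P → Q, P ⊢ Q
P: the database is indexed
Q: queries execute faster
We have P → Q and P is true.
By modus ponens, Q must be true.

Queries execute faster


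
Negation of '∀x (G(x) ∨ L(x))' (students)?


Original: ∀x (G(x) ∨ L(x))
Rule: ¬∀→∃, ¬∃→∀, negate predicate.
Negation: ∃x (¬G(x) ∧ ¬L(x))

∃x (¬G(x) ∧ ¬L(x))


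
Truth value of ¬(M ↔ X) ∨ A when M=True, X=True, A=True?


M = True, X = True, A = True
Expression: ¬(M ↔ X) ∨ A
Step 1: M ↔ X = (True iff True) = True
Step 2: ¬(M ↔ X) = NOT True = False
Step 3: (False) ∨ A = False OR True = True

True


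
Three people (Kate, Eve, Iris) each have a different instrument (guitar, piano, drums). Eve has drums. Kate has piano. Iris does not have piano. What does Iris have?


From clues:
  Eve → drums
  Kate → piano
By elimination, Iris gets the remaining.

guitar


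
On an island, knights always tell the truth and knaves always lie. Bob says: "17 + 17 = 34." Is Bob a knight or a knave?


Statement: "17 + 17 = 34."
Actual: 17 + 17 = 34
Claimed: 34
Statement is TRUE → Bob tells the truth → Knight

Knight


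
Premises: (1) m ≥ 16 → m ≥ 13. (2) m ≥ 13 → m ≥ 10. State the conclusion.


Hypothetical syllogism: P → Q, Q → R ⊢ P → R
Premise 1: m ≥ 16 → m ≥ 13
Premise 2: m ≥ 13 → m ≥ 10
Chain the implications: the middle term (m ≥ 13) links the two.
Conclusion: If m ≥ 16, then m ≥ 10.

If m ≥ 16, then m ≥ 10.


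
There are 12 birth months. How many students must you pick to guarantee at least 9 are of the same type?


Pigeonhole: to guarantee k in one of n categories, need (k-1)×n + 1.
k = 9, n = 12
Minimum = (9-1) × 12 + 1 = 8 × 12 + 1

97


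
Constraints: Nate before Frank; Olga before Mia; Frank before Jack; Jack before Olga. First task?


Constraints: Nate before Frank; Olga before Mia; Frank before Jack; Jack before Olga
The first task can have nothing scheduled before it, so it must never appear on the right of a 'before'.
Tasks appearing after some 'before': Frank, Mia, Jack, Olga.
The only task not in that list is Nate → it is first.

Nate


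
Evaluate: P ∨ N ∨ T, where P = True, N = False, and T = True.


P = True, N = False, T = True
Step 1: P ∨ N = True OR False = True
Step 2: True ∨ T = True OR True = True
OR is true when at least one operand is true.

True


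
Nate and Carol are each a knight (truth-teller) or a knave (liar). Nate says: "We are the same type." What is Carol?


Nate says: "We are the same type."
Case 1: Nate is a Knight (truth-teller)
  Statement is true → they ARE the same → Carol is also a Knight
Case 2: Nate is a Knave (liar)
  Statement is false → they are NOT the same → Carol is a Knight
In both cases, Carol is a Knight.

Knight


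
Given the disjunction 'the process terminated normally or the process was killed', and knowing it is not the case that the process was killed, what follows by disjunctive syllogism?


Disjunctive syllogism: P ∨ Q, ¬P ⊢ Q
Disjunction: the process terminated normally ∨ the process was killed
We know it is not the case that the process was killed.
By disjunctive syllogism, the other disjunct must be true.

The process terminated normally


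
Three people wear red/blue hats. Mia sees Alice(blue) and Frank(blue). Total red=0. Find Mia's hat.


Total red = 0, seen red = 0
Own red = 0 - 0 = 0
Mia's hat is blue.

blue


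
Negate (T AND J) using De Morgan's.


De Morgan's law: ¬(P ∧ Q) ≡ ¬P ∨ ¬Q
¬(T ∧ J) = ¬T ∨ ¬J

¬T ∨ ¬J


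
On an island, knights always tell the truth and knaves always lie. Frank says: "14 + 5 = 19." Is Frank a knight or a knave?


Statement: "14 + 5 = 19."
Actual: 14 + 5 = 19
Claimed: 19
Statement is TRUE → Frank tells the truth → Knight

Knight


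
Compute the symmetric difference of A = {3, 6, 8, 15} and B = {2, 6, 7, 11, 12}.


A = {3, 6, 8, 15}
B = {2, 6, 7, 11, 12}
Operation: symmetric difference
In A only: [3, 8, 15], in B only: [2, 7, 11, 12]

{2, 3, 7, 8, 11, 12, 15}


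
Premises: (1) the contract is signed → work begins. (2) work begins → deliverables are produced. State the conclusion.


Hypothetical syllogism: P → Q, Q → R ⊢ P → R
Premise 1: the contract is signed → work begins
Premise 2: work begins → deliverables are produced
Chain the implications: the middle term (work begins) links the two.
Conclusion: If the contract is signed, then deliverables are produced.

If the contract is signed, then deliverables are produced.


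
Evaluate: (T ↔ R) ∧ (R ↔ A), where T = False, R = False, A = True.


T = False, R = False, A = True
Step 1: T ↔ R is true when T and R have the same value. Result: True
Step 2: R ↔ A is true when R and A have the same value. Result: False
Step 3: True ∧ False = False

False


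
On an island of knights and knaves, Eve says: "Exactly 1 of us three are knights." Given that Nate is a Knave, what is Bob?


Eve claims exactly 1 knights among Eve, Nate, Bob.
Given: Nate is a Knave.

Case 1: Eve is a Knight (tells truth)
  Then exactly 1 of the three are knights.
  Counting Eve, Nate: 1 knight(s) so far. Need 0 more → Bob = Knave.
Case 2: Eve is a Knave (lies)
  Then the count is NOT 1.
  If Bob = Knight, count = 1 = 1 → claim would be true, contradicts lie.
  If Bob = Knave, count = 0 ≠ 1 → lie confirmed ✓

Bob is a Knave.

Knave


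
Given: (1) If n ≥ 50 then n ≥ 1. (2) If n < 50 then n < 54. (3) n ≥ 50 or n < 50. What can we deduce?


Constructive dilemma: (P → Q) ∧ (R → S), P ∨ R ⊢ Q ∨ S
Premise 1: n ≥ 50 → n ≥ 1
Premise 2: n < 50 → n < 54
Premise 3: n ≥ 50 ∨ n < 50
Case 1: Assuming n ≥ 50, then by Premise 1, n ≥ 1.
Case 2: Assuming n < 50, then by Premise 2, n < 54.
Since one of n ≥ 50 or n < 50 must hold, we get n ≥ 1 or n < 54.

n ≥ 1 or n < 54.


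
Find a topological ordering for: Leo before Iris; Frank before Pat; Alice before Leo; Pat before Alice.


Constraints: Leo before Iris; Frank before Pat; Alice before Leo; Pat before Alice
Method: repeatedly schedule the remaining task that has no remaining task required before it.
  Step 1: remaining {Frank, Alice, Iris, Leo, Pat}; every task except Frank still has a predecessor pending → schedule Frank.
  Step 2: remaining {Alice, Iris, Leo, Pat}; every task except Pat still has a predecessor pending → schedule Pat.
  Step 3: remaining {Alice, Iris, Leo}; every task except Alice still has a predecessor pending → schedule Alice.
  Step 4: remaining {Iris, Leo}; every task except Leo still has a predecessor pending → schedule Leo.
  Step 5: only Iris remains → schedule Iris.
Resulting order:

Frank → Pat → Alice → Leo → Iris


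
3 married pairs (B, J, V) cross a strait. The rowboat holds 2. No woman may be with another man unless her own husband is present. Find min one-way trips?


Label couples B, J, V (H = husband, W = wife).
Counting alone: 6 people, the rowboat carries 2 and someone must bring it back, so each round trip nets at most +1 on the far side until the last crossing → at least 9 trips. The jealousy constraint makes 9 impossible; the shortest valid schedule has 11:
1. WB+WJ →  (far: WB,WJ; near: HB,HJ,HV,WV)
2. WB ←       (far: WJ; near: HB,HJ,HV,WB,WV)
3. WB+WV →  (far: WB,WJ,WV; near: HB,HJ,HV)
4. WB ←       (far: WJ,WV; near: HB,HJ,HV,WB)
5. HJ+HV →  (far: HJ,WJ,HV,WV; near: HB,WB)
6. HJ+WJ ←  (far: HV,WV; near: HB,WB,HJ,WJ)
7. HB+HJ →  (far: HB,HJ,HV,WV; near: WB,WJ)
8. WV ←       (far: HB,HJ,HV; near: WB,WJ,WV)
9. WB+WJ →  (far: HB,WB,HJ,WJ,HV; near: WV)
10. HV ←      (far: HB,WB,HJ,WJ; near: HV,WV)
11. HV+WV → (far: all six; near: empty)
In every state each wife is either with her husband or with no other man.
Minimum trips = 11

11


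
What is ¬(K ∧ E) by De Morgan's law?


De Morgan's law: ¬(P ∧ Q) ≡ ¬P ∨ ¬Q
¬(K ∧ E) = ¬K ∨ ¬E

¬K ∨ ¬E


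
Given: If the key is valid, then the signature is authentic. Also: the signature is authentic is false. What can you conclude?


Modus tollens: P → Q, ¬Q ⊢ ¬P
P: the key is valid
Q: the signature is authentic
We have P → Q and Q is false.
By modus tollens, P must be false.

It is not the case that the key is valid


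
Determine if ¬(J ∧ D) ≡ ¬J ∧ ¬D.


Expression 1: ¬(J ∧ D)
Expression 2: ¬J ∧ ¬D
Truth table (J D | Expr1 Expr2):
  T T |   F     F
  T F |   T     F   ← differ
  F T |   T     F   ← differ
  F F |   T     T
Counterexample: J=T, D=F gives Expr1 = T but Expr2 = F, so the expressions are NOT logically equivalent.

No


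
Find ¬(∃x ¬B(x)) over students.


Original: ∃x ¬B(x)
Rule: ¬∀→∃, ¬∃→∀, negate predicate.
Negation: ∀x B(x)

∀x B(x)


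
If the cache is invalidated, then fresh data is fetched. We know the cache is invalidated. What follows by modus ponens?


Modus ponens: P → Q, P ⊢ Q
P: the cache is invalidated
Q: fresh data is fetched
We have P → Q and P is true.
By modus ponens, Q must be true.

Fresh data is fetched


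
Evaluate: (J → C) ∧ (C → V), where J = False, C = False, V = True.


J = False, C = False, V = True
Step 1: J → C is false only when J=True and C=False. Result: True
Step 2: C → V is false only when C=True and V=False. Result: True
Step 3: True ∧ True = True

True


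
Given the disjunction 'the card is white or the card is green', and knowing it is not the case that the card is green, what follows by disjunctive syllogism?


Disjunctive syllogism: P ∨ Q, ¬P ⊢ Q
Disjunction: the card is white ∨ the card is green
We know it is not the case that the card is green.
By disjunctive syllogism, the other disjunct must be true.

The card is white


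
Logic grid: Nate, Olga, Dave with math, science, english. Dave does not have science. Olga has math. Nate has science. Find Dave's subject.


From clues:
  Nate → science
  Olga → math
By elimination, Dave gets the remaining.

english


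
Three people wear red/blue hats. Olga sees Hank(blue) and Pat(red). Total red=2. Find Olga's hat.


Total red = 2, seen red = 1
Own red = 2 - 1 = 1
Olga's hat is red.

red


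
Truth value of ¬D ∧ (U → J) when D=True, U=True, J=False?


D = True, U = True, J = False
Expression: ¬D ∧ (U → J)
Step 1: ¬D = NOT True = False
Step 2: U → J = True → False (false only if U=True, J=False) = False
Step 3: (False) ∧ (False) = False AND False = False

False


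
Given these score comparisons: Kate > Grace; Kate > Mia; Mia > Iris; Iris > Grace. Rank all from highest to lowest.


Constraints: Kate > Grace; Kate > Mia; Mia > Iris; Iris > Grace
Method: at each step, the next-highest is the one remaining person who never appears on the smaller side of a constraint between remaining people.
  Step 1: remaining {Mia, Iris, Grace, Kate}; on the smaller side: {Mia, Iris, Grace} → Kate is next (Kate > Grace; Kate > Mia).
  Step 2: remaining {Mia, Iris, Grace}; on the smaller side: {Iris, Grace} → Mia is next (Mia > Iris).
  Step 3: remaining {Iris, Grace}; on the smaller side: {Grace} → Iris is next (Iris > Grace).
  Step 4: only Grace remains → lowest.
Final ranking (highest to lowest):

Kate > Mia > Iris > Grace


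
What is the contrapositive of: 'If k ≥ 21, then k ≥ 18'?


Original: If k ≥ 21, then k ≥ 18
Contrapositive: If ¬Q, then ¬P
Negate Q: not (k ≥ 18)
Negate P: not (k ≥ 21)

If not (k ≥ 18), then not (k ≥ 21).


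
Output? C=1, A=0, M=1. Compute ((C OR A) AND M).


C OR A = 1|0 = 1
1 AND 1 = 1

1


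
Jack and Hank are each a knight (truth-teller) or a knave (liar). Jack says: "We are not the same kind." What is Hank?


Jack says: "We are not the same kind."
Case 1: Jack is a Knight (truth-teller)
  Statement is true → they ARE different → Hank is a Knave
Case 2: Jack is a Knave (liar)
  Statement is false → they are NOT different → Hank is a Knave
In both cases, Hank is a Knave.

Knave


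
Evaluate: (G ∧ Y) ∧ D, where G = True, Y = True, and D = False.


G = True, Y = True, D = False
Step 1: G ∧ Y = True AND True = True
Step 2: True ∧ D = True AND False = False
AND is true only when ALL operands are true.

False


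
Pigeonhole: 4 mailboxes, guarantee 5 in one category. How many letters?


Pigeonhole: to guarantee k in one of n categories, need (k-1)×n + 1.
k = 5, n = 4
Minimum = (5-1) × 4 + 1 = 4 × 4 + 1

17


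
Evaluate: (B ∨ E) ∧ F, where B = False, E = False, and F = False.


B = False, E = False, F = False
Step 1: B ∨ E = False OR False = False
Step 2: False ∧ F = False AND False = False
OR is true when at least one operand is true; AND requires both.

False


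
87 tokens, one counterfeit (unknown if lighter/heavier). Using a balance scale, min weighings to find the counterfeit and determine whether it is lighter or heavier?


Let n = 87. 174 possibilities (n tokens × lighter/heavier); each weighing has 3 outcomes.
Bound for k weighings: say the first weighing puts j tokens on each pan. If it tips, the 2j weighed tokens remain suspects (each with a known direction) and k-1 weighings give 3^(k-1) outcomes; 3^(k-1) is odd, so 2j ≤ 3^(k-1) - 1. If it balances, the n - 2j unweighed tokens remain with direction unknown: 2(n - 2j) ≤ 3^(k-1) - 1 by the same parity argument. Adding, n ≤ (3^(k-1) - 1) + (3^(k-1) - 1)/2 = (3^k - 3)/2, and the classical three-group strategy achieves this (3 tokens in 2 weighings, 12 in 3, 39 in 4, 120 in 5).
So we need the smallest k with (3^k - 3)/2 ≥ 87.
k = 4: (3^4 - 3)/2 = 39 < 87 ✗
k = 5: (3^5 - 3)/2 = 120 ≥ 87 ✓

5


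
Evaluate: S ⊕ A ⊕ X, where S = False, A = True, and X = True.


S = False, A = True, X = True
Step 1: S ⊕ A = False XOR True = True
Step 2: True ⊕ X = True XOR True = False
XOR is true when an odd number of operands are true.

False


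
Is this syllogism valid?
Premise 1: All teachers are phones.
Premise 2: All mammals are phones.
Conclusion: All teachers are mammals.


Premise 1: All teachers are phones.
Premise 2: All mammals are phones.
Conclusion: All teachers are mammals.
Fallacy: undistributed middle. phones is predicate in both.
Counterexample: teachers and mammals could be disjoint subsets of phones.

Invalid


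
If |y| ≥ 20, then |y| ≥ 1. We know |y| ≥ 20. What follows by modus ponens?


Modus ponens: P → Q, P ⊢ Q
P: |y| ≥ 20
Q: |y| ≥ 1
We have P → Q and P is true.
By modus ponens, Q must be true.

|y| ≥ 1


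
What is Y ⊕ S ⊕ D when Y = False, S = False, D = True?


Y = False, S = False, D = True
Step 1: Y ⊕ S = False XOR False = False
Step 2: False ⊕ D = False XOR True = True
XOR is true when an odd number of operands are true.

True


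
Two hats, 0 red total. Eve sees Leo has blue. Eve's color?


Total red = 0, Leo = blue
Red accounted for: 0
Remaining for Eve: 0
Eve's hat is blue.

blue


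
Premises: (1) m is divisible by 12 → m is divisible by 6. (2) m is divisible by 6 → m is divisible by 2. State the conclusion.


Hypothetical syllogism: P → Q, Q → R ⊢ P → R
Premise 1: m is divisible by 12 → m is divisible by 6
Premise 2: m is divisible by 6 → m is divisible by 2
Chain the implications: the middle term (m is divisible by 6) links the two.
Conclusion: If m is divisible by 12, then m is divisible by 2.

If m is divisible by 12, then m is divisible by 2.


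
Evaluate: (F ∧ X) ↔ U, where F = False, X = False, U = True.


F = False, X = False, U = True
Step 1: F ∧ X = False AND False = False
Step 2: (False) ↔ U: true when both sides have same truth value.
Result: False ↔ True = False

False


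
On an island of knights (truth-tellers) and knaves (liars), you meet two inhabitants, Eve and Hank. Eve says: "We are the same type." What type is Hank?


Eve says: "We are the same type."
Case 1: Eve is a Knight (truth-teller)
  Statement is true → they ARE the same → Hank is also a Knight
Case 2: Eve is a Knave (liar)
  Statement is false → they are NOT the same → Hank is a Knight
In both cases, Hank is a Knight.

Knight


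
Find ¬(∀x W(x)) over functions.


Original: ∀x W(x)
Rule: ¬∀→∃, ¬∃→∀, negate predicate.
Negation: ∃x ¬W(x)

∃x ¬W(x)


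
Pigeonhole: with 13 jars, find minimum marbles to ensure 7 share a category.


Pigeonhole: to guarantee k in one of n categories, need (k-1)×n + 1.
k = 7, n = 13
Minimum = (7-1) × 13 + 1 = 6 × 13 + 1

79


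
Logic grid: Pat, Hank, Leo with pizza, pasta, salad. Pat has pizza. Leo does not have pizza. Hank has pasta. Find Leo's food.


From clues:
  Pat → pizza
  Hank → pasta
By elimination, Leo gets the remaining.

salad


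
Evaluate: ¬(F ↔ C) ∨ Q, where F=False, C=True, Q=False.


F = False, C = True, Q = False
Expression: ¬(F ↔ C) ∨ Q
Step 1: F ↔ C = (False iff True) = False
Step 2: ¬(F ↔ C) = NOT False = True
Step 3: (True) ∨ Q = True OR False = True

True


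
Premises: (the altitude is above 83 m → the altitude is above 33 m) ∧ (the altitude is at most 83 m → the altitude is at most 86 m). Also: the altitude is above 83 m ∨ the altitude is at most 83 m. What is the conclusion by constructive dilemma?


Constructive dilemma: (P → Q) ∧ (R → S), P ∨ R ⊢ Q ∨ S
Premise 1: the altitude is above 83 m → the altitude is above 33 m
Premise 2: the altitude is at most 83 m → the altitude is at most 86 m
Premise 3: the altitude is above 83 m ∨ the altitude is at most 83 m
Case 1: Assuming the altitude is above 83 m, then by Premise 1, the altitude is above 33 m.
Case 2: Assuming the altitude is at most 83 m, then by Premise 2, the altitude is at most 86 m.
Since one of the altitude is above 83 m or the altitude is at most 83 m must hold, we get the altitude is above 33 m or the altitude is at most 86 m.

The altitude is above 33 m or the altitude is at most 86 m.


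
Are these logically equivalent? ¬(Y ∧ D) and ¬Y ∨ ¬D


Expression 1: ¬(Y ∧ D)
Expression 2: ¬Y ∨ ¬D
Truth table (Y D | Expr1 Expr2):
  T T |   F     F
  T F |   T     T
  F T |   T     T
  F F |   T     T
All 4 rows agree, so the expressions are logically equivalent.

Yes


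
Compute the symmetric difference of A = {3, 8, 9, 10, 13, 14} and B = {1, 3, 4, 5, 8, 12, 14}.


A = {3, 8, 9, 10, 13, 14}
B = {1, 3, 4, 5, 8, 12, 14}
Operation: symmetric difference
In A only: [9, 10, 13], in B only: [1, 4, 5, 12]

{1, 4, 5, 9, 10, 12, 13}


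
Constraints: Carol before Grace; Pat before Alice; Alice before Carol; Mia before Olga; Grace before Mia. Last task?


Constraints: Carol before Grace; Pat before Alice; Alice before Carol; Mia before Olga; Grace before Mia
The last task can have nothing scheduled after it, so it must never appear on the left of a 'before'.
Tasks appearing before some other task: Carol, Pat, Alice, Mia, Grace.
The only task not in that list is Olga → it is last.

Olga


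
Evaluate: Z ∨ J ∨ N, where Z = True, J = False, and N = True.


Z = True, J = False, N = True
Step 1: Z ∨ J = True OR False = True
Step 2: True ∨ N = True OR True = True
OR is true when at least one operand is true.

True


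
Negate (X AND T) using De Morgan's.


De Morgan's law: ¬(P ∧ Q) ≡ ¬P ∨ ¬Q
¬(X ∧ T) = ¬X ∨ ¬T

¬X ∨ ¬T


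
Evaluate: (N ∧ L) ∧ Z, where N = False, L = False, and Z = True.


N = False, L = False, Z = True
Step 1: N ∧ L = False AND False = False
Step 2: False ∧ Z = False AND True = False
AND is true only when ALL operands are true.

False


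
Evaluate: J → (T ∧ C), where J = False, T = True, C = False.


J = False, T = True, C = False
Step 1: T ∧ C = True AND False = False
Step 2: J → (False): false only when J=True and consequent=False.
Result: True

True


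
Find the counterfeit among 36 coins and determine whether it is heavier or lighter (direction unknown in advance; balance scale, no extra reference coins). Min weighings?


Let n = 36. 72 possibilities (n coins × lighter/heavier); each weighing has 3 outcomes.
Bound for k weighings: say the first weighing puts j coins on each pan. If it tips, the 2j weighed coins remain suspects (each with a known direction) and k-1 weighings give 3^(k-1) outcomes; 3^(k-1) is odd, so 2j ≤ 3^(k-1) - 1. If it balances, the n - 2j unweighed coins remain with direction unknown: 2(n - 2j) ≤ 3^(k-1) - 1 by the same parity argument. Adding, n ≤ (3^(k-1) - 1) + (3^(k-1) - 1)/2 = (3^k - 3)/2, and the classical three-group strategy achieves this (3 coins in 2 weighings, 12 in 3, 39 in 4, 120 in 5).
So we need the smallest k with (3^k - 3)/2 ≥ 36.
k = 3: (3^3 - 3)/2 = 12 < 36 ✗
k = 4: (3^4 - 3)/2 = 39 ≥ 36 ✓

4


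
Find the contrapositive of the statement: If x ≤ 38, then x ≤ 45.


Original: If x ≤ 38, then x ≤ 45
Contrapositive: If ¬Q, then ¬P
Negate Q: not (x ≤ 45)
Negate P: not (x ≤ 38)

If not (x ≤ 45), then not (x ≤ 38).


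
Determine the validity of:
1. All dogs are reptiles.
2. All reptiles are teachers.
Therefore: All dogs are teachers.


Premise 1: All dogs are reptiles.
Premise 2: All reptiles are teachers.
Conclusion: All dogs are teachers.
Barbara syllogism (AAA-1): All A are B, All B are C → All A are C.
Middle term (reptiles) distributed in premise 2.

Valid


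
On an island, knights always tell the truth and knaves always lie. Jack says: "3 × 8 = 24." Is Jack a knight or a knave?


Statement: "3 × 8 = 24."
Actual: 3 × 8 = 24
Claimed: 24
Statement is TRUE → Jack tells the truth → Knight

Knight


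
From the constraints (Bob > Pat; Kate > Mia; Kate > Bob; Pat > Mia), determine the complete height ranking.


Constraints: Bob > Pat; Kate > Mia; Kate > Bob; Pat > Mia
Method: at each step, the next-highest is the one remaining person who never appears on the smaller side of a constraint between remaining people.
  Step 1: remaining {Mia, Pat, Bob, Kate}; on the smaller side: {Mia, Pat, Bob} → Kate is next (Kate > Mia; Kate > Bob).
  Step 2: remaining {Mia, Pat, Bob}; on the smaller side: {Mia, Pat} → Bob is next (Bob > Pat).
  Step 3: remaining {Mia, Pat}; on the smaller side: {Mia} → Pat is next (Pat > Mia).
  Step 4: only Mia remains → lowest.
Final ranking (highest to lowest):

Kate > Bob > Pat > Mia


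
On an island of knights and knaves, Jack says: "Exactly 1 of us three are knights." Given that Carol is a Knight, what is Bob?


Jack claims exactly 1 knights among Jack, Carol, Bob.
Given: Carol is a Knight.

Case 1: Jack is a Knight (tells truth)
  Then exactly 1 of the three are knights.
  Counting Jack, Carol: 2 knight(s) so far. Need -1 more → impossible.
Case 2: Jack is a Knave (lies)
  Then the count is NOT 1.
  If Bob = Knave, count = 1 = 1 → claim would be true, contradicts lie.
  If Bob = Knight, count = 2 ≠ 1 → lie confirmed ✓

Bob is a Knight.

Knight


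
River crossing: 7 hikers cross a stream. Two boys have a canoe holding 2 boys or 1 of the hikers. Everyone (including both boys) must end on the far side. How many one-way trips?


Per crossing of one of the hikers: boys→, one←, one of the hikers→, one← = 4 trips
7 × 4 = 28, + 1 final boys→ = 29
Minimum trips = 29

29


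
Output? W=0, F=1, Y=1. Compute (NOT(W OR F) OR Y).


W OR F = 1
NOT(1) = 0
0 OR 1 = 1

1


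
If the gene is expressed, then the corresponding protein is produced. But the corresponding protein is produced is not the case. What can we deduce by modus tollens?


Modus tollens: P → Q, ¬Q ⊢ ¬P
P: the gene is expressed
Q: the corresponding protein is produced
We have P → Q and Q is false.
By modus tollens, P must be false.

It is not the case that the gene is expressed


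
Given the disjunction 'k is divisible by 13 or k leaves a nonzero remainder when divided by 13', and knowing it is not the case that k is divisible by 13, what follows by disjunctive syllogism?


Disjunctive syllogism: P ∨ Q, ¬P ⊢ Q
Disjunction: k is divisible by 13 ∨ k leaves a nonzero remainder when divided by 13
We know it is not the case that k is divisible by 13.
By disjunctive syllogism, the other disjunct must be true.

k leaves a nonzero remainder when divided by 13


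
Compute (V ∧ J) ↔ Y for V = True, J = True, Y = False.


V = True, J = True, Y = False
Step 1: V ∧ J = True AND True = True
Step 2: (True) ↔ Y: true when both sides have same truth value.
Result: True ↔ False = False

False


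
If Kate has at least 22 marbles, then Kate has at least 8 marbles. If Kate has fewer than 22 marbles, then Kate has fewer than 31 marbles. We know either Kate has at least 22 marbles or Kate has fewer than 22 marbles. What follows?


Constructive dilemma: (P → Q) ∧ (R → S), P ∨ R ⊢ Q ∨ S
Premise 1: Kate has at least 22 marbles → Kate has at least 8 marbles
Premise 2: Kate has fewer than 22 marbles → Kate has fewer than 31 marbles
Premise 3: Kate has at least 22 marbles ∨ Kate has fewer than 22 marbles
Case 1: Assuming Kate has at least 22 marbles, then by Premise 1, Kate has at least 8 marbles.
Case 2: Assuming Kate has fewer than 22 marbles, then by Premise 2, Kate has fewer than 31 marbles.
Since one of Kate has at least 22 marbles or Kate has fewer than 22 marbles must hold, we get Kate has at least 8 marbles or Kate has fewer than 31 marbles.

Kate has at least 8 marbles or Kate has fewer than 31 marbles.


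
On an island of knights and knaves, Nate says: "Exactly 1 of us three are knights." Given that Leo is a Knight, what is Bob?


Nate claims exactly 1 knights among Nate, Leo, Bob.
Given: Leo is a Knight.

Case 1: Nate is a Knight (tells truth)
  Then exactly 1 of the three are knights.
  Counting Nate, Leo: 2 knight(s) so far. Need -1 more → impossible.
Case 2: Nate is a Knave (lies)
  Then the count is NOT 1.
  If Bob = Knave, count = 1 = 1 → claim would be true, contradicts lie.
  If Bob = Knight, count = 2 ≠ 1 → lie confirmed ✓

Bob is a Knight.

Knight


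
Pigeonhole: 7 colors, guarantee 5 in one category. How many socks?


Pigeonhole: to guarantee k in one of n categories, need (k-1)×n + 1.
k = 5, n = 7
Minimum = (5-1) × 7 + 1 = 4 × 7 + 1

29


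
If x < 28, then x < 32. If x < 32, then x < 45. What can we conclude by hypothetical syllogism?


Hypothetical syllogism: P → Q, Q → R ⊢ P → R
Premise 1: x < 28 → x < 32
Premise 2: x < 32 → x < 45
Chain the implications: the middle term (x < 32) links the two.
Conclusion: If x < 28, then x < 45.

If x < 28, then x < 45.


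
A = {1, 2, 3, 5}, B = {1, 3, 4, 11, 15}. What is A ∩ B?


A = {1, 2, 3, 5}
B = {1, 3, 4, 11, 15}
Operation: intersection
Elements in both: 1, 3

{1, 3}


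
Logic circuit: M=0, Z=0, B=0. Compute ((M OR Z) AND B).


M OR Z = 0|0 = 0
0 AND 0 = 0

0


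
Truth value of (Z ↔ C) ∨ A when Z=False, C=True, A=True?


Z = False, C = True, A = True
Expression: (Z ↔ C) ∨ A
Step 1: Z ↔ C = (False iff True) (true when values match) = False
Step 2: (False) ∨ A = False OR True = True

True


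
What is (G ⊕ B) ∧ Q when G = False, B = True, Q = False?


G = False, B = True, Q = False
Step 1: G ⊕ B = False XOR True = True
Step 2: True ∧ Q = True AND False = False
XOR true when exactly one of G,B is true; then AND with Q.

False


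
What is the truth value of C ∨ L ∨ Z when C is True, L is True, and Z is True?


C = True, L = True, Z = True
Step 1: C ∨ L = True OR True = True
Step 2: True ∨ Z = True OR True = True
OR is true when at least one operand is true.

True


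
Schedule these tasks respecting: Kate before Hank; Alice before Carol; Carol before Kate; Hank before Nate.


Constraints: Kate before Hank; Alice before Carol; Carol before Kate; Hank before Nate
Method: repeatedly schedule the remaining task that has no remaining task required before it.
  Step 1: remaining {Hank, Alice, Carol, Nate, Kate}; every task except Alice still has a predecessor pending → schedule Alice.
  Step 2: remaining {Hank, Carol, Nate, Kate}; every task except Carol still has a predecessor pending → schedule Carol.
  Step 3: remaining {Hank, Nate, Kate}; every task except Kate still has a predecessor pending → schedule Kate.
  Step 4: remaining {Hank, Nate}; every task except Hank still has a predecessor pending → schedule Hank.
  Step 5: only Nate remains → schedule Nate.
Resulting order:

Alice → Carol → Kate → Hank → Nate


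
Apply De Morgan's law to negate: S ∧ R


De Morgan's law: ¬(P ∧ Q) ≡ ¬P ∨ ¬Q
¬(S ∧ R) = ¬S ∨ ¬R

¬S ∨ ¬R


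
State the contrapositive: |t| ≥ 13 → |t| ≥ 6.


Original: If |t| ≥ 13, then |t| ≥ 6
Contrapositive: If ¬Q, then ¬P
Negate Q: not (|t| ≥ 6)
Negate P: not (|t| ≥ 13)

If not (|t| ≥ 6), then not (|t| ≥ 13).


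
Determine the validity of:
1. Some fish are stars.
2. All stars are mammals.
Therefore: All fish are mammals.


Premise 1: Some fish are stars.
Premise 2: All stars are mammals.
Conclusion: All fish are mammals.
Fallacy: illicit minor. The minor term (fish) is distributed in the conclusion ('All fish ...') but undistributed in its premise ('Some fish are stars' doesn't cover all fish).
Only 'Some fish are mammals' follows, not 'All'.

Invalid


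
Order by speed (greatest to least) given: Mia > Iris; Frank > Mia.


Constraints: Mia > Iris; Frank > Mia
Method: at each step, the next-highest is the one remaining person who never appears on the smaller side of a constraint between remaining people.
  Step 1: remaining {Mia, Iris, Frank}; on the smaller side: {Mia, Iris} → Frank is next (Frank > Mia).
  Step 2: remaining {Mia, Iris}; on the smaller side: {Iris} → Mia is next (Mia > Iris).
  Step 3: only Iris remains → lowest.
Final ranking (highest to lowest):

Frank > Mia > Iris


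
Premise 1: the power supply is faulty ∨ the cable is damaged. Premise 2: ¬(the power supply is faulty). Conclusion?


Disjunctive syllogism: P ∨ Q, ¬P ⊢ Q
Disjunction: the power supply is faulty ∨ the cable is damaged
We know it is not the case that the power supply is faulty.
By disjunctive syllogism, the other disjunct must be true.

The cable is damaged


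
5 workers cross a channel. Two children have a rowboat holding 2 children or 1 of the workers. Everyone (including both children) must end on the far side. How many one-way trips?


Per crossing of one of the workers: children→, one←, one of the workers→, one← = 4 trips
5 × 4 = 20, + 1 final children→ = 21
Minimum trips = 21

21


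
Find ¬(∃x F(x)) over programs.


Original: ∃x F(x)
Rule: ¬∀→∃, ¬∃→∀, negate predicate.
Negation: ∀x ¬F(x)

∀x ¬F(x)


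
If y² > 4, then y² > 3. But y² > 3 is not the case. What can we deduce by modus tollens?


Modus tollens: P → Q, ¬Q ⊢ ¬P
P: y² > 4
Q: y² > 3
We have P → Q and Q is false.
By modus tollens, P must be false.

It is not the case that y² > 4


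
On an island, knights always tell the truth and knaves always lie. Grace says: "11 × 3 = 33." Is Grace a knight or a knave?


Statement: "11 × 3 = 33."
Actual: 11 × 3 = 33
Claimed: 33
Statement is TRUE → Grace tells the truth → Knight

Knight


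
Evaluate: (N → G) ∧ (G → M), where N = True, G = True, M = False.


N = True, G = True, M = False
Step 1: N → G is false only when N=True and G=False. Result: True
Step 2: G → M is false only when G=True and M=False. Result: False
Step 3: True ∧ False = False

False


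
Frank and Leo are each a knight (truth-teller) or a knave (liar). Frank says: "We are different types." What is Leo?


Frank says: "We are different types."
Case 1: Frank is a Knight (truth-teller)
  Statement is true → they ARE different → Leo is a Knave
Case 2: Frank is a Knave (liar)
  Statement is false → they are NOT different → Leo is a Knave
In both cases, Leo is a Knave.

Knave


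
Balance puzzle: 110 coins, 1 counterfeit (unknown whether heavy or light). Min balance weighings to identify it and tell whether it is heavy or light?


Let n = 110. 220 possibilities (n coins × lighter/heavier); each weighing has 3 outcomes.
Bound for k weighings: say the first weighing puts j coins on each pan. If it tips, the 2j weighed coins remain suspects (each with a known direction) and k-1 weighings give 3^(k-1) outcomes; 3^(k-1) is odd, so 2j ≤ 3^(k-1) - 1. If it balances, the n - 2j unweighed coins remain with direction unknown: 2(n - 2j) ≤ 3^(k-1) - 1 by the same parity argument. Adding, n ≤ (3^(k-1) - 1) + (3^(k-1) - 1)/2 = (3^k - 3)/2, and the classical three-group strategy achieves this (3 coins in 2 weighings, 12 in 3, 39 in 4, 120 in 5).
So we need the smallest k with (3^k - 3)/2 ≥ 110.
k = 4: (3^4 - 3)/2 = 39 < 110 ✗
k = 5: (3^5 - 3)/2 = 120 ≥ 110 ✓

5


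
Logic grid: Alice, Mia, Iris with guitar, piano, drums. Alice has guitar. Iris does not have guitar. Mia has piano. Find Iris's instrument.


From clues:
  Alice → guitar
  Mia → piano
By elimination, Iris gets the remaining.

drums


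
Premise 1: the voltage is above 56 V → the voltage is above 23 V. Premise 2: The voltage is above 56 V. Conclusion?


Modus ponens: P → Q, P ⊢ Q
P: the voltage is above 56 V
Q: the voltage is above 23 V
We have P → Q and P is true.
By modus ponens, Q must be true.

The voltage is above 23 V


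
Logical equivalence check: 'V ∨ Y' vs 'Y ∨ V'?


Expression 1: V ∨ Y
Expression 2: Y ∨ V
Truth table (V Y | Expr1 Expr2):
  T T |   T     T
  T F |   T     T
  F T |   T     T
  F F |   F     F
All 4 rows agree, so the expressions are logically equivalent.

Yes
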